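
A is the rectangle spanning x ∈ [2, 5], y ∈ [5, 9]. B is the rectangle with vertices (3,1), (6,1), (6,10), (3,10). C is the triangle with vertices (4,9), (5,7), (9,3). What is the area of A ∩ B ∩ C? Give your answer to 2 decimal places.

0.40

The intersection is the polygon with vertices (5,7), (4,9), (5,7.8).
By the shoelace formula its area is 0.40.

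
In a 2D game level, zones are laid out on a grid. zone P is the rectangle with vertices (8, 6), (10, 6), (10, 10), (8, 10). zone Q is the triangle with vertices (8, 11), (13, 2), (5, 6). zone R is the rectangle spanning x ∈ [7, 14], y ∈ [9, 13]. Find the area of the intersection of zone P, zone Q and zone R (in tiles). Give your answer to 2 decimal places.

The intersection is the polygon with vertices (8,10), (8.556,10), (9.111,9), (8,9).
By the shoelace formula its area is 0.83.

0.83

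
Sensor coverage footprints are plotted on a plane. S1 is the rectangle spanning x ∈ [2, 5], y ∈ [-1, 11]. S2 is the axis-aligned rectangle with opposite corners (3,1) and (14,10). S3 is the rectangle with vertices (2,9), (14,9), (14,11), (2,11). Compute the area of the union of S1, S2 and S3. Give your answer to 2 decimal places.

126.00

By inclusion–exclusion:
Individual areas: |S1| = 36, |S2| = 99, |S3| = 24.
|S1∩S2|: x∈[3,5], y∈[1,10] → 2·9 = 18.
|S1∩S3|: x∈[2,5], y∈[9,11] → 3·2 = 6.
|S2∩S3|: x∈[3,14], y∈[9,10] → 11·1 = 11.
|S1∩S2∩S3| = 2.
|S1 ∪ S2 ∪ S3| = 159 − 35 + 2 = 126.00.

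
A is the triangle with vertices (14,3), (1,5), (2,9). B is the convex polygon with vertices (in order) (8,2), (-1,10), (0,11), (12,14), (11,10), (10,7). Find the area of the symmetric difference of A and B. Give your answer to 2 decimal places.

|A| = 27, |B| = 77, |A∩B| = 16.7383.
|A △ B| = |A| + |B| − 2·|A∩B| = 27 + 77 − 33.4767 = 70.52.

70.52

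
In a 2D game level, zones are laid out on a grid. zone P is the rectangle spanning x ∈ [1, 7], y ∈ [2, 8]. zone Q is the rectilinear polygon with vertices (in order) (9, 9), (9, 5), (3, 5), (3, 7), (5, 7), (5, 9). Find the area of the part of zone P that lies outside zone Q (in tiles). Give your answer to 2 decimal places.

26.00

|zone P| = 36, |zone P∩zone Q| = 10.
|zone P ∖ zone Q| = |zone P| − |zone P∩zone Q| = 36 − 10 = 26.00.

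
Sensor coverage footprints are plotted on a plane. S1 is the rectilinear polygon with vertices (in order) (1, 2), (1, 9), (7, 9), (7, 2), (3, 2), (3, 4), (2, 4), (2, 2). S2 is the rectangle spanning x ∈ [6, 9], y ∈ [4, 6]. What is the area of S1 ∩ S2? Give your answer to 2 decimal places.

2.00

The intersection is the polygon with vertices (7,4), (6,4), (6,6), (7,6).
By the shoelace formula its area is 2.00.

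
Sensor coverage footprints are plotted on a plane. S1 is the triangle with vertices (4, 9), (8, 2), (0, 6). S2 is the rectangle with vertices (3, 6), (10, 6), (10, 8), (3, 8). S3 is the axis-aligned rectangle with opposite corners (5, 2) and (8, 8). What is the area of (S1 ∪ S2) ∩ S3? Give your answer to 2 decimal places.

11.18

The region (S1 ∪ S2) ∩ S3 is the polygon with vertices (8,8), (8,6), (5.714,6), (8,2), (5,3.5), (5,8).
By the shoelace formula its area is 11.18.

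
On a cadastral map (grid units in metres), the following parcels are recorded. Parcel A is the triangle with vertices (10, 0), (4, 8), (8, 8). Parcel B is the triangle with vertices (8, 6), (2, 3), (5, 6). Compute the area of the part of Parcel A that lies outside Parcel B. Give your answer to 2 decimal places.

14.86

|Parcel A| = 16, |Parcel A∩Parcel B| = 1.1364.
|Parcel A ∖ Parcel B| = |Parcel A| − |Parcel A∩Parcel B| = 16 − 1.1364 = 14.86.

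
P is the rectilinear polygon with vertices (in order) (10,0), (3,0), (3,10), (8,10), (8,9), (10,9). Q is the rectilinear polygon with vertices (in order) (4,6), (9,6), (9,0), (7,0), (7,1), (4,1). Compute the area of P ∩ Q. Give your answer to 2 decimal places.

27.00

The intersection is the polygon with vertices (7,0), (7,1), (4,1), (4,6), (9,6), (9,0).
By the shoelace formula its area is 27.00.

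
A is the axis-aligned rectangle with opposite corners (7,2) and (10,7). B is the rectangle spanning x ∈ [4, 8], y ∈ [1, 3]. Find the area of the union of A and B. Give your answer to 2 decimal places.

By inclusion–exclusion:
Individual areas: |A| = 15, |B| = 8.
|A∩B|: x∈[7,8], y∈[2,3] → 1·1 = 1.
|A ∪ B| = 23 − 1 = 22.00.

22.00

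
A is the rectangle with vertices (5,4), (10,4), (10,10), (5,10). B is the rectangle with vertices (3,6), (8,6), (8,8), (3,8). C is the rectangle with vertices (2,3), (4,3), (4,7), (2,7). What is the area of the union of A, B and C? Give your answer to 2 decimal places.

41.00

By inclusion–exclusion:
Individual areas: |A| = 30, |B| = 10, |C| = 8.
|A∩B|: x∈[5,8], y∈[6,8] → 3·2 = 6.
|A∩C| = 0 (no overlap).
|B∩C|: x∈[3,4], y∈[6,7] → 1·1 = 1.
|A∩B∩C| = 0.
|A ∪ B ∪ C| = 48 − 7 + 0 = 41.00.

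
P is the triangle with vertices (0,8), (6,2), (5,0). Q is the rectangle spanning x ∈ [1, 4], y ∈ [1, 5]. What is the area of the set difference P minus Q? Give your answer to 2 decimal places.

5.89

|P| = 9, |P∩Q| = 3.1125.
|P ∖ Q| = |P| − |P∩Q| = 9 − 3.1125 = 5.89.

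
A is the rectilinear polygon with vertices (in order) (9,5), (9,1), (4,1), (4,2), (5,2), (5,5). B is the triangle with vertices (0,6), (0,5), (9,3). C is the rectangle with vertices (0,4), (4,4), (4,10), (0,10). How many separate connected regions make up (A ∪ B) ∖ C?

(A ∪ B) ∖ C is a single connected region.

1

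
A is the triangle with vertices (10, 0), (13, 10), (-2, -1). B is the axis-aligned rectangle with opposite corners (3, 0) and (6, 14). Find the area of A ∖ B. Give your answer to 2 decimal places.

47.20

|A| = 58.5, |A∩B| = 11.3.
|A ∖ B| = |A| − |A∩B| = 58.5 − 11.3 = 47.20.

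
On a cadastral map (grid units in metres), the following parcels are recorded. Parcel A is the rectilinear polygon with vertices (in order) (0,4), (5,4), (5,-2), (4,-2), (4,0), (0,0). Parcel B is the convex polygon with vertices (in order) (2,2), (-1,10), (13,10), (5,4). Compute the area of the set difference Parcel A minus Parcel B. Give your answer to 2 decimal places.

18.25

|Parcel A| = 22, |Parcel A∩Parcel B| = 3.75.
|Parcel A ∖ Parcel B| = |Parcel A| − |Parcel A∩Parcel B| = 22 − 3.75 = 18.25.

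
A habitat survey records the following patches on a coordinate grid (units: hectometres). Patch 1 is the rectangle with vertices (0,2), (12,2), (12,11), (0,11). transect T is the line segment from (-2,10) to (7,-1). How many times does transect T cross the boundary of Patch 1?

2

The segment meets the boundary at (4.545,2), (0,7.556).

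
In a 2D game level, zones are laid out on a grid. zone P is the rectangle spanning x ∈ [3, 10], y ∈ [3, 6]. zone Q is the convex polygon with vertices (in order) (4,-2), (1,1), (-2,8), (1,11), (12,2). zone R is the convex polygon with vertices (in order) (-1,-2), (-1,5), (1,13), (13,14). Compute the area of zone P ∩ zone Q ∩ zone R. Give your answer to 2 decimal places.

5.06

The intersection is the polygon with vertices (3,3), (3,6), (6,6), (3.375,3).
By the shoelace formula its area is 5.06.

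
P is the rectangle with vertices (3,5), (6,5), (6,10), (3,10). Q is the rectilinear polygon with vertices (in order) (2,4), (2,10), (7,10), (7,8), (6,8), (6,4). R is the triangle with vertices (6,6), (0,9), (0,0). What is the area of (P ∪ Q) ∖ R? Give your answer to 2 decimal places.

|P ∪ Q| = 26.
|(P ∪ Q) ∩ R| = 10.
|(P ∪ Q) ∖ R| = 26 − 10 = 16.00.

16.00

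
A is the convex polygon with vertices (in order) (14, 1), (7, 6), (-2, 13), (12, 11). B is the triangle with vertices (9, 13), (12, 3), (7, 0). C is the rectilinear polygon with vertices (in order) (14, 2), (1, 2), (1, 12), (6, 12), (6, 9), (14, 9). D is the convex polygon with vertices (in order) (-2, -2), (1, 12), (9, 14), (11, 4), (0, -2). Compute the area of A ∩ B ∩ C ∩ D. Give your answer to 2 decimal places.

The intersection is the polygon with vertices (10,9), (11,4), (10.32,3.629), (7.832,5.406), (8.385,9).
By the shoelace formula its area is 11.19.

11.19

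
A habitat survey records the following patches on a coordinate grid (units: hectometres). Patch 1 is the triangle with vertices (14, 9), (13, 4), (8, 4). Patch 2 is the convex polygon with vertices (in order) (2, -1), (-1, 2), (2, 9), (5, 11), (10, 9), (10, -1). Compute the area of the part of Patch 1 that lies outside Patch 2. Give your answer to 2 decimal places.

|Patch 1| = 12.5, |Patch 1∩Patch 2| = 1.6667.
|Patch 1 ∖ Patch 2| = |Patch 1| − |Patch 1∩Patch 2| = 12.5 − 1.6667 = 10.83.

10.83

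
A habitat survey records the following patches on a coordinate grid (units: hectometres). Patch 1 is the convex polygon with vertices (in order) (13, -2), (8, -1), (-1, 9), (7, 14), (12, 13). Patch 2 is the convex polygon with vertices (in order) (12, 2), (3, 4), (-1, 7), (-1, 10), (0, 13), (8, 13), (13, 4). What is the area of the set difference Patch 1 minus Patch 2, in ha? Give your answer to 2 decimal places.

|Patch 1| = 136.5, |Patch 1∩Patch 2| = 89.1105.
|Patch 1 ∖ Patch 2| = |Patch 1| − |Patch 1∩Patch 2| = 136.5 − 89.1105 = 47.39.

47.39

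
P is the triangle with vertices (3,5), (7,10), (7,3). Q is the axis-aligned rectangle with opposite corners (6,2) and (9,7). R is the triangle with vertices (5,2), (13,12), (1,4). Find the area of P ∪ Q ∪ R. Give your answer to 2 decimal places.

By inclusion–exclusion:
Individual areas: |P| = 14, |Q| = 15, |R| = 28.
|P∩Q| = 3.75.
|P∩R| = 9.9286.
|Q∩R| = 5.625.
|P∩Q∩R| = 3.1071.
|P ∪ Q ∪ R| = 57 − 19.3036 + 3.1071 = 40.80.

40.80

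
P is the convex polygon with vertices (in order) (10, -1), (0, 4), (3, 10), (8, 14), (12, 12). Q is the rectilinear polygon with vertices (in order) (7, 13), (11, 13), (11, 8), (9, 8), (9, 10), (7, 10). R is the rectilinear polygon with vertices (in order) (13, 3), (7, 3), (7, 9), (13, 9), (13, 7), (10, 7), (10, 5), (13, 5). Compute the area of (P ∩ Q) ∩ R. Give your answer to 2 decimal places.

2.00

The region (P ∩ Q) ∩ R is the polygon with vertices (11,8), (9,8), (9,9), (11,9).
By the shoelace formula its area is 2.00.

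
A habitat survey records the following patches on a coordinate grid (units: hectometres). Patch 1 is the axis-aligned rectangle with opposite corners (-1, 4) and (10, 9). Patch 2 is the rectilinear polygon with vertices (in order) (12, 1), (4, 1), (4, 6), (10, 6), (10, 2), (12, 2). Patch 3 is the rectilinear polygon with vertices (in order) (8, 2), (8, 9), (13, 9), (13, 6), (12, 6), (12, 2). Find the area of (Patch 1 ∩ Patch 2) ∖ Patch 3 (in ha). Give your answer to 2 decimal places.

|Patch 1 ∩ Patch 2| = 12.
|(Patch 1 ∩ Patch 2) ∩ Patch 3| = 4.
|(Patch 1 ∩ Patch 2) ∖ Patch 3| = 12 − 4 = 8.00.

8.00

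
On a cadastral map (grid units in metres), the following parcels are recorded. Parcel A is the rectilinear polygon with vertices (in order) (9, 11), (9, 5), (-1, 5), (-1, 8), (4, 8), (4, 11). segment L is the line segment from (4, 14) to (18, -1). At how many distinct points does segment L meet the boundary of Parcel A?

The segment meets the boundary at (9,8.643), (6.8,11).

2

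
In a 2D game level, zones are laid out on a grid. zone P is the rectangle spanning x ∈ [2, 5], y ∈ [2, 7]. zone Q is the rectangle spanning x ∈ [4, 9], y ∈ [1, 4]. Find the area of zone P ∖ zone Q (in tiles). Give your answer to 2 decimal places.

13.00

|zone P∩zone Q|: x∈[4,5], y∈[2,4] → 1·2 = 2.
|zone P| = 15.
|zone P ∖ zone Q| = |zone P| − |zone P∩zone Q| = 15 − 2 = 13.00.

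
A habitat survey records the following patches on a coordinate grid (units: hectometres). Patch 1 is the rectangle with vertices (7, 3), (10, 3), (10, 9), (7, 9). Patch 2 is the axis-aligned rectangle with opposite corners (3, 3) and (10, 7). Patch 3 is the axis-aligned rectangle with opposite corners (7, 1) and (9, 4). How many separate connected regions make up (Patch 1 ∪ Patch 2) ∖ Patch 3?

(Patch 1 ∪ Patch 2) ∖ Patch 3 is a single connected region.

1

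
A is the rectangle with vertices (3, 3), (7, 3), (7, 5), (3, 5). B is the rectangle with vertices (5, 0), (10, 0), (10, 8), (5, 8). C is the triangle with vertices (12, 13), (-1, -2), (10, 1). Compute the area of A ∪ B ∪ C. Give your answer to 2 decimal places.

By inclusion–exclusion:
Individual areas: |A| = 8, |B| = 40, |C| = 63.
|A∩B|: x∈[5,7], y∈[3,5] → 2·2 = 4.
|A∩C| = 5.6.
|B∩C| = 34.0641.
|A∩B∩C| = 3.9974.
|A ∪ B ∪ C| = 111 − 43.6641 + 3.9974 = 71.33.

71.33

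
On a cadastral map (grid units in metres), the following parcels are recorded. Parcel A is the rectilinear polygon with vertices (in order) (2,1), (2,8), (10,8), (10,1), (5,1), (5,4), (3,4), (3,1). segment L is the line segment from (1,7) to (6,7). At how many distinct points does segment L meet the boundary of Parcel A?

The segment meets the boundary at (2,7).

1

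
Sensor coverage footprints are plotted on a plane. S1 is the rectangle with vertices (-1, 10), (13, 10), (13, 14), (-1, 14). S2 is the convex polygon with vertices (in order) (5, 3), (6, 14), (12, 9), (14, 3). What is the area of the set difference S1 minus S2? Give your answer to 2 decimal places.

|S1| = 56, |S1∩S2| = 10.3273.
|S1 ∖ S2| = |S1| − |S1∩S2| = 56 − 10.3273 = 45.67.

45.67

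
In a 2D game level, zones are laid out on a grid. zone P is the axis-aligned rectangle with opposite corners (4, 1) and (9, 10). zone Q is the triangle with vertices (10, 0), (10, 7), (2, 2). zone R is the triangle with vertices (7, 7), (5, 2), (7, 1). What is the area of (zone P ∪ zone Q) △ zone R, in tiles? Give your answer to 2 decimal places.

48.44

|zone P ∪ zone Q| = 54.4375.
|(zone P ∪ zone Q) ∩ zone R| = 6.
|(zone P ∪ zone Q) △ zone R| = 54.4375 + 6 − 12 = 48.44.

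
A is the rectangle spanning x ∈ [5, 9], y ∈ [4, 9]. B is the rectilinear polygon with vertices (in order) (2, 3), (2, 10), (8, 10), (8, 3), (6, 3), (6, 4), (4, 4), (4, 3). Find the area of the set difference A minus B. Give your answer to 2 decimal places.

|A| = 20, |A∩B| = 15.
|A ∖ B| = |A| − |A∩B| = 20 − 15 = 5.00.

5.00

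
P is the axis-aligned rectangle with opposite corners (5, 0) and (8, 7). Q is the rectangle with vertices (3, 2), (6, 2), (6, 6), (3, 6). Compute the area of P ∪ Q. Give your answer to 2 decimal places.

29.00

By inclusion–exclusion:
Individual areas: |P| = 21, |Q| = 12.
|P∩Q|: x∈[5,6], y∈[2,6] → 1·4 = 4.
|P ∪ Q| = 33 − 4 = 29.00.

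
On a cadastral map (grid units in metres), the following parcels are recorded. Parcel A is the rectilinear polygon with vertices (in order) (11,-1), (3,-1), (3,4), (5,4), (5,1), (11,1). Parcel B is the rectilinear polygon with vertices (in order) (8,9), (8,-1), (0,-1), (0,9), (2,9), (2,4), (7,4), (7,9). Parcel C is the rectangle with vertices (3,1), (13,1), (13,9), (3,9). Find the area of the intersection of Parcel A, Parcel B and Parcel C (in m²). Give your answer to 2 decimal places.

6.00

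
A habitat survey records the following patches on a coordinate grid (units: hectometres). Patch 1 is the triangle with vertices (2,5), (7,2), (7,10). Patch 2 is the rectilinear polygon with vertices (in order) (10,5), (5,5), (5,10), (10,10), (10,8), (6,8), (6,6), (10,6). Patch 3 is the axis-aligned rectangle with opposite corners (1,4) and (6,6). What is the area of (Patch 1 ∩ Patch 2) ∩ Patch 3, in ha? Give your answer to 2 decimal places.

The region (Patch 1 ∩ Patch 2) ∩ Patch 3 is the polygon with vertices (5,5), (5,6), (6,6), (6,5).
By the shoelace formula its area is 1.00.

1.00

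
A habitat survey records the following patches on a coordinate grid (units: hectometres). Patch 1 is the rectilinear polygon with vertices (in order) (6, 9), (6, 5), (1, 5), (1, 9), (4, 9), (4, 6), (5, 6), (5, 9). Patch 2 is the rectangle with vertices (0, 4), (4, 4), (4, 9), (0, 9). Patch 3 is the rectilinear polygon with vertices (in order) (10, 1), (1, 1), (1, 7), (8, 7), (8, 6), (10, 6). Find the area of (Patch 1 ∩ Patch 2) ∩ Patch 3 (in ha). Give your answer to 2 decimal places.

The region (Patch 1 ∩ Patch 2) ∩ Patch 3 is the polygon with vertices (1,7), (4,7), (4,6), (4,5), (1,5).
By the shoelace formula its area is 6.00.

6.00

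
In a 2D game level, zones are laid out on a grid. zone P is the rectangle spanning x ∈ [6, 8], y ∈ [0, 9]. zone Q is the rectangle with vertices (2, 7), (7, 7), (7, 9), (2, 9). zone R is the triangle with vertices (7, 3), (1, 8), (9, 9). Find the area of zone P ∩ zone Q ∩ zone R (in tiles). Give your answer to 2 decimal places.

1.69

The intersection is the polygon with vertices (7,7), (6,7), (6,8.625), (7,8.75).
By the shoelace formula its area is 1.69.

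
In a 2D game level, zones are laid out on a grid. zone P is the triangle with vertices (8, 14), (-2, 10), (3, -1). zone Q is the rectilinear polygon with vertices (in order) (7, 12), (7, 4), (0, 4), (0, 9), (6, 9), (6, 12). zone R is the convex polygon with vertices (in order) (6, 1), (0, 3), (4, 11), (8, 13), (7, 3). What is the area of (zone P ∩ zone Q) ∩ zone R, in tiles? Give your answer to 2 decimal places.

The region (zone P ∩ zone Q) ∩ zone R is the polygon with vertices (6,9), (6,12), (7,12), (7,11), (4.667,4), (0.727,4), (0.619,4.238), (3,9).
By the shoelace formula its area is 21.06.

21.06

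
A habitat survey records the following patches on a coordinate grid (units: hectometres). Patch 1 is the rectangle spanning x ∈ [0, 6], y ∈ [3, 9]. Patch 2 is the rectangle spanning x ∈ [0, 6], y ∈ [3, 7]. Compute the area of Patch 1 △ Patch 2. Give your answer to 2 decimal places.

|Patch 1∩Patch 2|: x∈[0,6], y∈[3,7] → 6·4 = 24.
|Patch 1 △ Patch 2| = |Patch 1| + |Patch 2| − 2·|Patch 1∩Patch 2| = 36 + 24 − 48 = 12.00.

12.00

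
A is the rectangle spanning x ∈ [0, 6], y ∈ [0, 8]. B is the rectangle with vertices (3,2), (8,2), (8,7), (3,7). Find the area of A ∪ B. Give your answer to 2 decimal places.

58.00

By inclusion–exclusion:
Individual areas: |A| = 48, |B| = 25.
|A∩B|: x∈[3,6], y∈[2,7] → 3·5 = 15.
|A ∪ B| = 73 − 15 = 58.00.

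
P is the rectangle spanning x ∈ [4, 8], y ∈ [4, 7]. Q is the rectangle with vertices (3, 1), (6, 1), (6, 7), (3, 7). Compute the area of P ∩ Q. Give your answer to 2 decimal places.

6.00

|P∩Q|: x∈[4,6], y∈[4,7] → 2·3 = 6.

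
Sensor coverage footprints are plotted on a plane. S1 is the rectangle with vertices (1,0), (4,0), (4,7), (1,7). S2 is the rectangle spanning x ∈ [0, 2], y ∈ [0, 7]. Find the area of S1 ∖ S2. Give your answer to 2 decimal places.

14.00

|S1∩S2|: x∈[1,2], y∈[0,7] → 1·7 = 7.
|S1| = 21.
|S1 ∖ S2| = |S1| − |S1∩S2| = 21 − 7 = 14.00.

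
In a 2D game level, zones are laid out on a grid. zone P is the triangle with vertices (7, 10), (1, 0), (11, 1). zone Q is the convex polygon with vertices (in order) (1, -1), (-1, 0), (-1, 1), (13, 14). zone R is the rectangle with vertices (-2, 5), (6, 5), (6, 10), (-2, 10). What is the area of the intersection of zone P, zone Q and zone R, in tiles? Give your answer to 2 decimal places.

2.84

The intersection is the polygon with vertices (4.871,6.452), (6,7.5), (6,5.25), (5.8,5), (4,5).
By the shoelace formula its area is 2.84.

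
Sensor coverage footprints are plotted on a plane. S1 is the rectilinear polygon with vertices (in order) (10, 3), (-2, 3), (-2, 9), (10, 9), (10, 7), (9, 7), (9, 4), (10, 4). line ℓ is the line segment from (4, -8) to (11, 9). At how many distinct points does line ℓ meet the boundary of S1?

2

The segment meets the boundary at (9,4.143), (8.529,3).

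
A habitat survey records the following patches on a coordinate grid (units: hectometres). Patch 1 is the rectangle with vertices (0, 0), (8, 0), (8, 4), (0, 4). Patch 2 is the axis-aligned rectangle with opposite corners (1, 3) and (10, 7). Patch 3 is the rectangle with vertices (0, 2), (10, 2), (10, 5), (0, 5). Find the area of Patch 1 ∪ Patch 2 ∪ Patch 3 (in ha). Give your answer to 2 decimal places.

By inclusion–exclusion:
Individual areas: |Patch 1| = 32, |Patch 2| = 36, |Patch 3| = 30.
|Patch 1∩Patch 2|: x∈[1,8], y∈[3,4] → 7·1 = 7.
|Patch 1∩Patch 3|: x∈[0,8], y∈[2,4] → 8·2 = 16.
|Patch 2∩Patch 3|: x∈[1,10], y∈[3,5] → 9·2 = 18.
|Patch 1∩Patch 2∩Patch 3| = 7.
|Patch 1 ∪ Patch 2 ∪ Patch 3| = 98 − 41 + 7 = 64.00.

64.00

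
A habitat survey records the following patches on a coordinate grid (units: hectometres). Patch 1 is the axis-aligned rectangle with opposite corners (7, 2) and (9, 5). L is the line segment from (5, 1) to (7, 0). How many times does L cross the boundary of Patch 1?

The segment lies entirely outside Patch 1 and never meets its boundary.

0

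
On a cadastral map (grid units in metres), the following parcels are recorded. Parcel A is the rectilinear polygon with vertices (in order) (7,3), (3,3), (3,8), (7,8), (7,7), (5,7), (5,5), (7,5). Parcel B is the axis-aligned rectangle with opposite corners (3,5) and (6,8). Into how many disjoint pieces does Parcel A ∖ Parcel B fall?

2

Parcel A ∖ Parcel B splits into 2 disjoint pieces (area 8, area 1).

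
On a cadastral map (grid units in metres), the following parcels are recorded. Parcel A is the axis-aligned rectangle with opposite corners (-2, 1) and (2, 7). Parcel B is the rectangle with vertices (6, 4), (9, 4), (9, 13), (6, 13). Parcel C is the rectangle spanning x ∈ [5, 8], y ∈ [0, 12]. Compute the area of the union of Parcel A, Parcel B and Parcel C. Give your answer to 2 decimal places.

71.00

By inclusion–exclusion:
Individual areas: |Parcel A| = 24, |Parcel B| = 27, |Parcel C| = 36.
|Parcel A∩Parcel B| = 0 (no overlap).
|Parcel A∩Parcel C| = 0 (no overlap).
|Parcel B∩Parcel C|: x∈[6,8], y∈[4,12] → 2·8 = 16.
|Parcel A∩Parcel B∩Parcel C| = 0.
|Parcel A ∪ Parcel B ∪ Parcel C| = 87 − 16 + 0 = 71.00.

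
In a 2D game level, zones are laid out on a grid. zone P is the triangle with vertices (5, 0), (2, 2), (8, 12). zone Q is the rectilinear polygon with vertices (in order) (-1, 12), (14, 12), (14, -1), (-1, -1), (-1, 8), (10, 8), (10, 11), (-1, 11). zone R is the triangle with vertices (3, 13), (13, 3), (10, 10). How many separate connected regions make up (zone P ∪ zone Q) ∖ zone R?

2

(zone P ∪ zone Q) ∖ zone R splits into 2 disjoint pieces (area 5.5, area 147.9013).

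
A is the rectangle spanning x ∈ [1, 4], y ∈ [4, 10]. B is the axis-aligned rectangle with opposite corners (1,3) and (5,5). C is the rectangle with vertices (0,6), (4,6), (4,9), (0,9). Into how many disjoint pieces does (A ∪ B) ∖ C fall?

(A ∪ B) ∖ C splits into 2 disjoint pieces (area 3, area 11).

2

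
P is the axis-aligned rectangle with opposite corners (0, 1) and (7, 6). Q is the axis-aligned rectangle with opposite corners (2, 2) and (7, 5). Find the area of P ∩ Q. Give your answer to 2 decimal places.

|P∩Q|: x∈[2,7], y∈[2,5] → 5·3 = 15.

15.00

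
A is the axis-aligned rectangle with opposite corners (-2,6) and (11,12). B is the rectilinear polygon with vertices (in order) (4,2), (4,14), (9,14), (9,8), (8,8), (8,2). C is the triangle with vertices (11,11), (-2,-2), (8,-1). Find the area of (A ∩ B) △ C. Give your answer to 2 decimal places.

|A ∩ B| = 28.
|(A ∩ B) ∩ C| = 2.5.
|(A ∩ B) △ C| = 28 + 58.5 − 5 = 81.50.

81.50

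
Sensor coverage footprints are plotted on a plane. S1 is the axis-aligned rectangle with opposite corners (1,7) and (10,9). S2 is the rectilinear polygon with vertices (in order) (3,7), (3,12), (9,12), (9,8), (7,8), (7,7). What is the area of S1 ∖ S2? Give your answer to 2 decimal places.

|S1| = 18, |S1∩S2| = 10.
|S1 ∖ S2| = |S1| − |S1∩S2| = 18 − 10 = 8.00.

8.00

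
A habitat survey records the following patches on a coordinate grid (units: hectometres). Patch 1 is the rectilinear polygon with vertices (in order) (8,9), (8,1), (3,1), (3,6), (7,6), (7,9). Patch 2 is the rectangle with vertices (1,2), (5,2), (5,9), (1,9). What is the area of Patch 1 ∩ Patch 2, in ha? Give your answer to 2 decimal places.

8.00

The intersection is the polygon with vertices (3,6), (5,6), (5,2), (3,2).
By the shoelace formula its area is 8.00.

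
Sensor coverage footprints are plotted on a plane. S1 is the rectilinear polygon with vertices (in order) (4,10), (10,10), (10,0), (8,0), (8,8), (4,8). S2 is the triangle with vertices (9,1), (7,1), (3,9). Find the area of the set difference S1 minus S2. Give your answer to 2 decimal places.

|S1| = 28, |S1∩S2| = 0.6667.
|S1 ∖ S2| = |S1| − |S1∩S2| = 28 − 0.6667 = 27.33.

27.33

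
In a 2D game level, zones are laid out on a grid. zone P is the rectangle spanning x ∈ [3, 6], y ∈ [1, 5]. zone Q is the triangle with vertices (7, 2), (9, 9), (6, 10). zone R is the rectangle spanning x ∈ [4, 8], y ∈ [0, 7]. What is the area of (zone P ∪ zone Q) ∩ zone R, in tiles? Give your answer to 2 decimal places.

12.81

|zone P ∪ zone Q| = 23.5.
|(zone P ∪ zone Q) ∩ zone R| = 12.81.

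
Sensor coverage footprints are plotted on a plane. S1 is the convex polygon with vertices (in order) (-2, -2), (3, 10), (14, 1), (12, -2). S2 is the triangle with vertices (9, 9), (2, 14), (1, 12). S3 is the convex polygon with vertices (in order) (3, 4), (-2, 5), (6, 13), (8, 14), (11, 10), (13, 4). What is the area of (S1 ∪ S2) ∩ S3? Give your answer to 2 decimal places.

32.45

|S1 ∪ S2| = 119.
|(S1 ∪ S2) ∩ S3| = 32.45.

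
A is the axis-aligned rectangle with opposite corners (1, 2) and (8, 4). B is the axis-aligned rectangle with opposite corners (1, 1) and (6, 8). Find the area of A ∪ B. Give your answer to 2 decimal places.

39.00

By inclusion–exclusion:
Individual areas: |A| = 14, |B| = 35.
|A∩B|: x∈[1,6], y∈[2,4] → 5·2 = 10.
|A ∪ B| = 49 − 10 = 39.00.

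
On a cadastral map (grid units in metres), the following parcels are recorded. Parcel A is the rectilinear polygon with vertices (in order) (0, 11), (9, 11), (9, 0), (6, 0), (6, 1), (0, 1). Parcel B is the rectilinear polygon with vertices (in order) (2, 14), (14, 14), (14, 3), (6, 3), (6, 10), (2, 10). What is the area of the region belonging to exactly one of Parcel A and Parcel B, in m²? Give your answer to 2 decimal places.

141.00

|Parcel A| = 93, |Parcel B| = 104, |Parcel A∩Parcel B| = 28.
|Parcel A △ Parcel B| = |Parcel A| + |Parcel B| − 2·|Parcel A∩Parcel B| = 93 + 104 − 56 = 141.00.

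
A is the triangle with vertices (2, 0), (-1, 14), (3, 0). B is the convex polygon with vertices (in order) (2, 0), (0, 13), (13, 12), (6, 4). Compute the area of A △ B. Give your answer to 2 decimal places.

|A| = 7, |B| = 85.5, |A∩B| = 3.4028.
|A △ B| = |A| + |B| − 2·|A∩B| = 7 + 85.5 − 6.8056 = 85.69.

85.69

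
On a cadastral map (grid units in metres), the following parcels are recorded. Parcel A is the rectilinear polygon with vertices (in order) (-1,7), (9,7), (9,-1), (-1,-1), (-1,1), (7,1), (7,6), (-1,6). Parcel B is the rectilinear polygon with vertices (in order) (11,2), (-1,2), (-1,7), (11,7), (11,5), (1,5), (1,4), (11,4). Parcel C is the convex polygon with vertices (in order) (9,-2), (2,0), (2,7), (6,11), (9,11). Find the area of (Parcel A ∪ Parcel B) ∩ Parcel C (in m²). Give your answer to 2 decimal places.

|Parcel A ∪ Parcel B| = 74.
|(Parcel A ∪ Parcel B) ∩ Parcel C| = 44.25.

44.25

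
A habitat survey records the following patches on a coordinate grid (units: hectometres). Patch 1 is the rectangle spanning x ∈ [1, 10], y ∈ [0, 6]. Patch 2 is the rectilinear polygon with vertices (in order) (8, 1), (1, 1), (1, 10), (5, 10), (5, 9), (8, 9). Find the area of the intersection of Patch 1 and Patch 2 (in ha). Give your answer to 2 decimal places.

35.00

The intersection is the polygon with vertices (8,6), (8,1), (1,1), (1,6).
By the shoelace formula its area is 35.00.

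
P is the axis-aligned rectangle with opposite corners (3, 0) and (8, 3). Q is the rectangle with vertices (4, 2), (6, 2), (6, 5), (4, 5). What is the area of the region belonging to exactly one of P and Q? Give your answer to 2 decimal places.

|P∩Q|: x∈[4,6], y∈[2,3] → 2·1 = 2.
|P △ Q| = |P| + |Q| − 2·|P∩Q| = 15 + 6 − 4 = 17.00.

17.00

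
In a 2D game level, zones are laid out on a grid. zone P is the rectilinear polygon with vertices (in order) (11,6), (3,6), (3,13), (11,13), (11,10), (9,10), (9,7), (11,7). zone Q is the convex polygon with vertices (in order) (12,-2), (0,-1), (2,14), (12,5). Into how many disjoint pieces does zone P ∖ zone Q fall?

zone P ∖ zone Q splits into 2 disjoint pieces (area 0.6667, area 21.6056).

2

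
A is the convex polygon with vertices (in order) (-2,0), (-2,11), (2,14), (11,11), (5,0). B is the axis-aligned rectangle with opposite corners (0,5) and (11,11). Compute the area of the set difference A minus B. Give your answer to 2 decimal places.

73.32

|A| = 129.5, |A∩B| = 56.1818.
|A ∖ B| = |A| − |A∩B| = 129.5 − 56.1818 = 73.32.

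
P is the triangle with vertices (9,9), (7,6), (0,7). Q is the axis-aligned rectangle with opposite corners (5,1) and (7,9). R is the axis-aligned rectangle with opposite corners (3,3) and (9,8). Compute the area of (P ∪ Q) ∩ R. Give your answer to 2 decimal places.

The region (P ∪ Q) ∩ R is the polygon with vertices (7,3), (5,3), (5,6.286), (3,6.571), (3,7.667), (4.5,8), (8.333,8), (7,6).
By the shoelace formula its area is 14.23.

14.23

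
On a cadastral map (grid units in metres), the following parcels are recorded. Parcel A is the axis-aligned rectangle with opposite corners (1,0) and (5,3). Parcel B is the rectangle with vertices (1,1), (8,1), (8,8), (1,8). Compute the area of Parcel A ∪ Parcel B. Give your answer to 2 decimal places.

By inclusion–exclusion:
Individual areas: |Parcel A| = 12, |Parcel B| = 49.
|Parcel A∩Parcel B|: x∈[1,5], y∈[1,3] → 4·2 = 8.
|Parcel A ∪ Parcel B| = 61 − 8 = 53.00.

53.00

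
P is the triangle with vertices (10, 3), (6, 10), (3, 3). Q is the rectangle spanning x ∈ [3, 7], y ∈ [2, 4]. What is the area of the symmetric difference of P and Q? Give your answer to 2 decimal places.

24.93

|P| = 24.5, |Q| = 8, |P∩Q| = 3.7857.
|P △ Q| = |P| + |Q| − 2·|P∩Q| = 24.5 + 8 − 7.5714 = 24.93.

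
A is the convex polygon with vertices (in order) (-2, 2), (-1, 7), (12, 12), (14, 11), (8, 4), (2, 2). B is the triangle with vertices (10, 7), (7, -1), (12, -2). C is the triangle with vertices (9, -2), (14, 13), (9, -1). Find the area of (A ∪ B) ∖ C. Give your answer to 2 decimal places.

|A ∪ B| = 101.3126.
|(A ∪ B) ∩ C| = 1.4906.
|(A ∪ B) ∖ C| = 101.3126 − 1.4906 = 99.82.

99.82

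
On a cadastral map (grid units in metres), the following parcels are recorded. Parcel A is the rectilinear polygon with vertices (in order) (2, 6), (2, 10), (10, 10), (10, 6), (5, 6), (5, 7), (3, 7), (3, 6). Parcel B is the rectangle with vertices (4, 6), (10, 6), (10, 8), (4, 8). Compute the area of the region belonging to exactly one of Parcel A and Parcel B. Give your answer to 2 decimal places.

|Parcel A| = 30, |Parcel B| = 12, |Parcel A∩Parcel B| = 11.
|Parcel A △ Parcel B| = |Parcel A| + |Parcel B| − 2·|Parcel A∩Parcel B| = 30 + 12 − 22 = 20.00.

20.00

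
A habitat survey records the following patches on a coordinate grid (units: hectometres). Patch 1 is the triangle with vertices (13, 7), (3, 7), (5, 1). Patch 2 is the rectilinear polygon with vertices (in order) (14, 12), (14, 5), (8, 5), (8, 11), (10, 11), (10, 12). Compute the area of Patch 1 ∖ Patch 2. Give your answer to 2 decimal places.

|Patch 1| = 30, |Patch 1∩Patch 2| = 7.3333.
|Patch 1 ∖ Patch 2| = |Patch 1| − |Patch 1∩Patch 2| = 30 − 7.3333 = 22.67.

22.67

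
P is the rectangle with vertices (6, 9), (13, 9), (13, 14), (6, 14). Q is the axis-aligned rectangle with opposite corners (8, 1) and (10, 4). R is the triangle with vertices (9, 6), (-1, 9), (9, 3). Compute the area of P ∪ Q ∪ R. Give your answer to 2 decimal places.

By inclusion–exclusion:
Individual areas: |P| = 35, |Q| = 6, |R| = 15.
|P∩Q| = 0 (no overlap).
|P∩R| = 0.
|Q∩R| = 0.7.
|P∩Q∩R| = 0.
|P ∪ Q ∪ R| = 56 − 0.7 + 0 = 55.30.

55.30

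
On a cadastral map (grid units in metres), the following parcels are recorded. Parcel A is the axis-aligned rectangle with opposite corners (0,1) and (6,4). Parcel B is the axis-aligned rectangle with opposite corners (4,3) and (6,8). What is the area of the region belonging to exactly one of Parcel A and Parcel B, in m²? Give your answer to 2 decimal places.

24.00

|Parcel A∩Parcel B|: x∈[4,6], y∈[3,4] → 2·1 = 2.
|Parcel A △ Parcel B| = |Parcel A| + |Parcel B| − 2·|Parcel A∩Parcel B| = 18 + 10 − 4 = 24.00.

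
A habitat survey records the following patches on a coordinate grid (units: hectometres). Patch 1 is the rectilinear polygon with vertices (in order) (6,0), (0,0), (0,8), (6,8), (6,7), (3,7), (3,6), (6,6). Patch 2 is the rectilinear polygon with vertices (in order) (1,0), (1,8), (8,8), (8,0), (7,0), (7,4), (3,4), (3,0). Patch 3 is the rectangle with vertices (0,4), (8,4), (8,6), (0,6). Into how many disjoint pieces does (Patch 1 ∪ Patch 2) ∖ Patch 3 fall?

(Patch 1 ∪ Patch 2) ∖ Patch 3 splits into 3 disjoint pieces (area 24, area 16, area 4).

3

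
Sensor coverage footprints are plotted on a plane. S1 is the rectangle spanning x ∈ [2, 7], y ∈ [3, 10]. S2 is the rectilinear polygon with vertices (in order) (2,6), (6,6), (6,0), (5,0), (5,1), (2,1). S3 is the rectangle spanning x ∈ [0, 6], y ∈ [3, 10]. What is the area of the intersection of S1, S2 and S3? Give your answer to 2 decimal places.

The intersection is the polygon with vertices (6,6), (6,3), (2,3), (2,6).
By the shoelace formula its area is 12.00.

12.00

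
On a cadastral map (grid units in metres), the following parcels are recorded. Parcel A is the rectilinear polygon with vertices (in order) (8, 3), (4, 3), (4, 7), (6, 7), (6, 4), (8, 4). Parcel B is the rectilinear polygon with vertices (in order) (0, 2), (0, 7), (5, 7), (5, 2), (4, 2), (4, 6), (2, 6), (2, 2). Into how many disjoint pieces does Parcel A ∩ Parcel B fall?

Parcel A ∩ Parcel B is a single connected region.

1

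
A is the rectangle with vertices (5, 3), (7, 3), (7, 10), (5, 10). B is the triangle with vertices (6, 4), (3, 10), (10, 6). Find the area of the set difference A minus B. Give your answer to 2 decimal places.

6.68

|A| = 14, |A∩B| = 7.3214.
|A ∖ B| = |A| − |A∩B| = 14 − 7.3214 = 6.68.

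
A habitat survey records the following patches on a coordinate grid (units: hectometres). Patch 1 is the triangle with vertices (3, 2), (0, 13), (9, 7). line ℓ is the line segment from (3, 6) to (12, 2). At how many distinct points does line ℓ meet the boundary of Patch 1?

The segment meets the boundary at (6.13,4.609).

1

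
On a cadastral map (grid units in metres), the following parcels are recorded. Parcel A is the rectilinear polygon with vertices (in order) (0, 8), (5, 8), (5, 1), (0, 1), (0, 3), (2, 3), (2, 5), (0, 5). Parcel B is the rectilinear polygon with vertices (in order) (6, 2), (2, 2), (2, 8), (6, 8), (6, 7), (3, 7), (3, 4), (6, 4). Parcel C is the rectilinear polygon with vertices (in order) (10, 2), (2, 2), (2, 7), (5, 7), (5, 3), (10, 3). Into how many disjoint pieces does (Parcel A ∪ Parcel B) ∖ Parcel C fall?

(Parcel A ∪ Parcel B) ∖ Parcel C splits into 3 disjoint pieces (area 10, area 1, area 7).

3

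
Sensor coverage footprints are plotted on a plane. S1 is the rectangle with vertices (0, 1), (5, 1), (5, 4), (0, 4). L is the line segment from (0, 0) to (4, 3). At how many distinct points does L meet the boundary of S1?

1

The segment meets the boundary at (1.333,1).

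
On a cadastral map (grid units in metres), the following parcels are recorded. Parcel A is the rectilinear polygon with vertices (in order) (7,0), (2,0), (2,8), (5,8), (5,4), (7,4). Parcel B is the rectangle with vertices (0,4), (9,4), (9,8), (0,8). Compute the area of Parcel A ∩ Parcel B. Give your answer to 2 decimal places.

12.00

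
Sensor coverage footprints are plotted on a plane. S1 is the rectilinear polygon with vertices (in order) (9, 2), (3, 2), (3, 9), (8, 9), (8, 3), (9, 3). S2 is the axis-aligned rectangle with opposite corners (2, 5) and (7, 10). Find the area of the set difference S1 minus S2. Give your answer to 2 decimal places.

20.00

|S1| = 36, |S1∩S2| = 16.
|S1 ∖ S2| = |S1| − |S1∩S2| = 36 − 16 = 20.00.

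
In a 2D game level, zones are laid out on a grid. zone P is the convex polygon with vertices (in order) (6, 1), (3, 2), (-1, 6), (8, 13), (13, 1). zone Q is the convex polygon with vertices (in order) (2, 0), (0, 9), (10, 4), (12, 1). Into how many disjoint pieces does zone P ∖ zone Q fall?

zone P ∖ zone Q splits into 2 disjoint pieces (area 2.7068, area 45.0435).

2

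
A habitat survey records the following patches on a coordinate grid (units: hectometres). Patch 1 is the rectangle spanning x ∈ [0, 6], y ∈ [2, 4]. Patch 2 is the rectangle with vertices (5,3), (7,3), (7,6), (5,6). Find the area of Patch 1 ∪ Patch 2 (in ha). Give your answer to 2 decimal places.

By inclusion–exclusion:
Individual areas: |Patch 1| = 12, |Patch 2| = 6.
|Patch 1∩Patch 2|: x∈[5,6], y∈[3,4] → 1·1 = 1.
|Patch 1 ∪ Patch 2| = 18 − 1 = 17.00.

17.00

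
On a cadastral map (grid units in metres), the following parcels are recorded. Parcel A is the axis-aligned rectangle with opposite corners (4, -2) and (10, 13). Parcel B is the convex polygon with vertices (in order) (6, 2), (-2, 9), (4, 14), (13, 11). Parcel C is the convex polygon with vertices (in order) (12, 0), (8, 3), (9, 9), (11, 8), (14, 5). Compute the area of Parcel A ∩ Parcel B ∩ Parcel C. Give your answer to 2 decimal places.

The intersection is the polygon with vertices (8.333,5), (9,9), (10,8.5), (10,7.143).
By the shoelace formula its area is 3.30.

3.30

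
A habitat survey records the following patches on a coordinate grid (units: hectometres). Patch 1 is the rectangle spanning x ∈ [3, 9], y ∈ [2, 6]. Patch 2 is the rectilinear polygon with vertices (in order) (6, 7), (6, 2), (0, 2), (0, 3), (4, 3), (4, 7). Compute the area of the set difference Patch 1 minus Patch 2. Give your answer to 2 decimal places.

|Patch 1| = 24, |Patch 1∩Patch 2| = 9.
|Patch 1 ∖ Patch 2| = |Patch 1| − |Patch 1∩Patch 2| = 24 − 9 = 15.00.

15.00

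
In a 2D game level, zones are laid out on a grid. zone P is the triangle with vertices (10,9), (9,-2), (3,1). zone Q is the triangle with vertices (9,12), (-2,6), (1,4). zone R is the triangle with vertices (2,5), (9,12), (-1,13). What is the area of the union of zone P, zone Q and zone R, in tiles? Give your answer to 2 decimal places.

80.29

By inclusion–exclusion:
Individual areas: |zone P| = 34.5, |zone Q| = 20, |zone R| = 38.5.
|zone P∩zone Q| = 0.
|zone P∩zone R| = 0.
|zone Q∩zone R| = 12.7123.
|zone P∩zone Q∩zone R| = 0.
|zone P ∪ zone Q ∪ zone R| = 93 − 12.7123 + 0 = 80.29.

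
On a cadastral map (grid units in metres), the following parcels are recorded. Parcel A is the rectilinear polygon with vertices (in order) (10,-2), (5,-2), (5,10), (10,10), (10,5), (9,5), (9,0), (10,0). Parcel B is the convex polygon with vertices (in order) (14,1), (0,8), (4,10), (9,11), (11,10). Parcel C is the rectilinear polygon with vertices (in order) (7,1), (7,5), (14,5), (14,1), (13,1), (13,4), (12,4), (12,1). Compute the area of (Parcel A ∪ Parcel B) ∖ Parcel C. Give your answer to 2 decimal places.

74.17

|Parcel A ∪ Parcel B| = 91.
|(Parcel A ∪ Parcel B) ∩ Parcel C| = 16.8333.
|(Parcel A ∪ Parcel B) ∖ Parcel C| = 91 − 16.8333 = 74.17.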